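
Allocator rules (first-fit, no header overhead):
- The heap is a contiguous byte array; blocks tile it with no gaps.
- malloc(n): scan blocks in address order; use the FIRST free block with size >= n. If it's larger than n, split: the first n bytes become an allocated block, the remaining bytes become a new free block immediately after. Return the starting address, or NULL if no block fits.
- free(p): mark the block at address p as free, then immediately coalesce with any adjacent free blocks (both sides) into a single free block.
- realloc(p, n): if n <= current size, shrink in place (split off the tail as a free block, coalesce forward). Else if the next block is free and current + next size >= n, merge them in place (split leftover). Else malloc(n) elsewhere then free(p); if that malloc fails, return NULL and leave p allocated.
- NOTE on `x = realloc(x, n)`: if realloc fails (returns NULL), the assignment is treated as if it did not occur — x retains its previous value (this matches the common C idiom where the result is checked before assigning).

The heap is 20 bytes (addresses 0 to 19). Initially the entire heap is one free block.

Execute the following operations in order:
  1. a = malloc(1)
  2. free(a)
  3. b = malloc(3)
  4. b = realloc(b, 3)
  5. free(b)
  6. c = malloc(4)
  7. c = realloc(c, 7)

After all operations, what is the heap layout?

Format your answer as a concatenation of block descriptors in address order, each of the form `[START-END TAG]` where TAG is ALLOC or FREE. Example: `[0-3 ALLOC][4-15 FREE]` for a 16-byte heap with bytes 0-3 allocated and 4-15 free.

Answer: [0-6 ALLOC][7-19 FREE]

Derivation:
Op 1: a = malloc(1) -> a = 0; heap: [0-0 ALLOC][1-19 FREE]
Op 2: free(a) -> (freed a); heap: [0-19 FREE]
Op 3: b = malloc(3) -> b = 0; heap: [0-2 ALLOC][3-19 FREE]
Op 4: b = realloc(b, 3) -> b = 0; heap: [0-2 ALLOC][3-19 FREE]
Op 5: free(b) -> (freed b); heap: [0-19 FREE]
Op 6: c = malloc(4) -> c = 0; heap: [0-3 ALLOC][4-19 FREE]
Op 7: c = realloc(c, 7) -> c = 0; heap: [0-6 ALLOC][7-19 FREE]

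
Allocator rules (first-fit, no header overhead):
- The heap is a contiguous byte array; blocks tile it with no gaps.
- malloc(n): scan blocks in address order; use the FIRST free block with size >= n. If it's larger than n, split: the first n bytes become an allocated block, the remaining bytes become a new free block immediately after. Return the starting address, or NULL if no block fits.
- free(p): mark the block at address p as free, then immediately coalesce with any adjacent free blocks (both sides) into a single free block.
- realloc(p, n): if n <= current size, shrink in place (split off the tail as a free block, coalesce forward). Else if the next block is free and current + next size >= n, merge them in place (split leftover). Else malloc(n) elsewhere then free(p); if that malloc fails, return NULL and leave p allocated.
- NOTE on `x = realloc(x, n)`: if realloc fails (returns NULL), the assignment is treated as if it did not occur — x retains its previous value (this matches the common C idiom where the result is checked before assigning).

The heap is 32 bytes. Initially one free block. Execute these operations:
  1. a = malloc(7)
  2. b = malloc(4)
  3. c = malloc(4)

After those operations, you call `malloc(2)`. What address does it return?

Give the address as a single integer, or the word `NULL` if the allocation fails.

Op 1: a = malloc(7) -> a = 0; heap: [0-6 ALLOC][7-31 FREE]
Op 2: b = malloc(4) -> b = 7; heap: [0-6 ALLOC][7-10 ALLOC][11-31 FREE]
Op 3: c = malloc(4) -> c = 11; heap: [0-6 ALLOC][7-10 ALLOC][11-14 ALLOC][15-31 FREE]
malloc(2): first-fit scan over [0-6 ALLOC][7-10 ALLOC][11-14 ALLOC][15-31 FREE] -> 15

Answer: 15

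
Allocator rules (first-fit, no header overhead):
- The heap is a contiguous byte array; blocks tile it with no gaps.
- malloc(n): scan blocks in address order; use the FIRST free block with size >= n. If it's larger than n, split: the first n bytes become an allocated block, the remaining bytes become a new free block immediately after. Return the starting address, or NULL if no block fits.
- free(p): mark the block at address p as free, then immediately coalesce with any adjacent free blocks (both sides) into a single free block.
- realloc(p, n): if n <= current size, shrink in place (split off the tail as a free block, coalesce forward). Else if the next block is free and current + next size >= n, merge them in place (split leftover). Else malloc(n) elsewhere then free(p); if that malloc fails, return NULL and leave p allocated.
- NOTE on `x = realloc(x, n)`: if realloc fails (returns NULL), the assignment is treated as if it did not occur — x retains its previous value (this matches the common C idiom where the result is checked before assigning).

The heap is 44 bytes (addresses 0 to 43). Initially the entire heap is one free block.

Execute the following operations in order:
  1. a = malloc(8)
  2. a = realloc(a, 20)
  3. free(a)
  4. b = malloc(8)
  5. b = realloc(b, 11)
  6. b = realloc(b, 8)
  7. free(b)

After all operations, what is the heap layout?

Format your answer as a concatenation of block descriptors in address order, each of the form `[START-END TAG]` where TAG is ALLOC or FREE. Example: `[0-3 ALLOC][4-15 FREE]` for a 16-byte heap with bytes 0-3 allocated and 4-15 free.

Answer: [0-43 FREE]

Derivation:
Op 1: a = malloc(8) -> a = 0; heap: [0-7 ALLOC][8-43 FREE]
Op 2: a = realloc(a, 20) -> a = 0; heap: [0-19 ALLOC][20-43 FREE]
Op 3: free(a) -> (freed a); heap: [0-43 FREE]
Op 4: b = malloc(8) -> b = 0; heap: [0-7 ALLOC][8-43 FREE]
Op 5: b = realloc(b, 11) -> b = 0; heap: [0-10 ALLOC][11-43 FREE]
Op 6: b = realloc(b, 8) -> b = 0; heap: [0-7 ALLOC][8-43 FREE]
Op 7: free(b) -> (freed b); heap: [0-43 FREE]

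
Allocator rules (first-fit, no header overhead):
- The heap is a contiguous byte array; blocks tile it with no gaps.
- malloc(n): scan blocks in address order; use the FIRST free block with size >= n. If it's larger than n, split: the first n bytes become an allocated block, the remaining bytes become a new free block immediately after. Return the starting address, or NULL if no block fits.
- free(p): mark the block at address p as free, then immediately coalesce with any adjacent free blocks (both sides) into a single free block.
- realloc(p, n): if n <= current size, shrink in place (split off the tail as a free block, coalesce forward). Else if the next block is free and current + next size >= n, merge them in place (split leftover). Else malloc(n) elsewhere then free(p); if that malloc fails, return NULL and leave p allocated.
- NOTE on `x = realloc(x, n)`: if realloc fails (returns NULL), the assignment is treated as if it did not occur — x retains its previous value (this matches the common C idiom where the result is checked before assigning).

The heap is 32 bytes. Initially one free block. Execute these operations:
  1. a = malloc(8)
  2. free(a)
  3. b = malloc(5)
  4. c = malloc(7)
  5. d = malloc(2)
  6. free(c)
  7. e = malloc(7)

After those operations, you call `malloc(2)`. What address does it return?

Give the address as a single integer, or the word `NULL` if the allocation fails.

Op 1: a = malloc(8) -> a = 0; heap: [0-7 ALLOC][8-31 FREE]
Op 2: free(a) -> (freed a); heap: [0-31 FREE]
Op 3: b = malloc(5) -> b = 0; heap: [0-4 ALLOC][5-31 FREE]
Op 4: c = malloc(7) -> c = 5; heap: [0-4 ALLOC][5-11 ALLOC][12-31 FREE]
Op 5: d = malloc(2) -> d = 12; heap: [0-4 ALLOC][5-11 ALLOC][12-13 ALLOC][14-31 FREE]
Op 6: free(c) -> (freed c); heap: [0-4 ALLOC][5-11 FREE][12-13 ALLOC][14-31 FREE]
Op 7: e = malloc(7) -> e = 5; heap: [0-4 ALLOC][5-11 ALLOC][12-13 ALLOC][14-31 FREE]
malloc(2): first-fit scan over [0-4 ALLOC][5-11 ALLOC][12-13 ALLOC][14-31 FREE] -> 14

Answer: 14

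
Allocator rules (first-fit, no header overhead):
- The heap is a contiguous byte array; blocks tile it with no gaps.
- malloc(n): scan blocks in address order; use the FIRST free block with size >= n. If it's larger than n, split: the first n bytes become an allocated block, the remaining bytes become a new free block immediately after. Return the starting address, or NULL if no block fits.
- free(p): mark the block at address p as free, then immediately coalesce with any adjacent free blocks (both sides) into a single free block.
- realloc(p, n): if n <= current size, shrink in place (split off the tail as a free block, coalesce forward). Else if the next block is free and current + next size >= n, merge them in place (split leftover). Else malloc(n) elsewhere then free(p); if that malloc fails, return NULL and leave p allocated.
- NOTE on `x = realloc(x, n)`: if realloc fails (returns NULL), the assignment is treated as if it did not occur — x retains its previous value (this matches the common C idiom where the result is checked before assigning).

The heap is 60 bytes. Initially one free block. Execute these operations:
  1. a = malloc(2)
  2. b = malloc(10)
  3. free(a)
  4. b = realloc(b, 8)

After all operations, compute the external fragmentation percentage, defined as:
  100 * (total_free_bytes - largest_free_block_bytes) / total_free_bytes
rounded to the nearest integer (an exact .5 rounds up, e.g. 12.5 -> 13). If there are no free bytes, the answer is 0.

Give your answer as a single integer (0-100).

Op 1: a = malloc(2) -> a = 0; heap: [0-1 ALLOC][2-59 FREE]
Op 2: b = malloc(10) -> b = 2; heap: [0-1 ALLOC][2-11 ALLOC][12-59 FREE]
Op 3: free(a) -> (freed a); heap: [0-1 FREE][2-11 ALLOC][12-59 FREE]
Op 4: b = realloc(b, 8) -> b = 2; heap: [0-1 FREE][2-9 ALLOC][10-59 FREE]
Free blocks: [2 50] total_free=52 largest=50 -> 100*(52-50)/52 = 200/52 ≈ 3.846 -> rounds to 4

Answer: 4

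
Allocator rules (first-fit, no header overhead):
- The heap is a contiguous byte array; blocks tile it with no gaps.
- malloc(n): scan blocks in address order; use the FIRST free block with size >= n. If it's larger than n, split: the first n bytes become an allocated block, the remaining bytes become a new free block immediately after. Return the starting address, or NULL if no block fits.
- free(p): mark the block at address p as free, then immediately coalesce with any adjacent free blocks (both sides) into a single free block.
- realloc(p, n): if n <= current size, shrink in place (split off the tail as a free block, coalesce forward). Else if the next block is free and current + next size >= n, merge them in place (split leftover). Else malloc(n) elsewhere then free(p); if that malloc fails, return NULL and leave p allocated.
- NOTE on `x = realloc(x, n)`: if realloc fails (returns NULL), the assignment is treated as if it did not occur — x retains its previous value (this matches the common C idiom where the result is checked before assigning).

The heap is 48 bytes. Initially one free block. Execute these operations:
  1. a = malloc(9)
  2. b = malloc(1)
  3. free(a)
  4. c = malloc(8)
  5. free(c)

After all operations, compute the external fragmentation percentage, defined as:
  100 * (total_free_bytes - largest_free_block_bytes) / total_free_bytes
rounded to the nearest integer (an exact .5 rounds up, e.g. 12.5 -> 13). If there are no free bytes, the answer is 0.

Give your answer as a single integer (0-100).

Answer: 19

Derivation:
Op 1: a = malloc(9) -> a = 0; heap: [0-8 ALLOC][9-47 FREE]
Op 2: b = malloc(1) -> b = 9; heap: [0-8 ALLOC][9-9 ALLOC][10-47 FREE]
Op 3: free(a) -> (freed a); heap: [0-8 FREE][9-9 ALLOC][10-47 FREE]
Op 4: c = malloc(8) -> c = 0; heap: [0-7 ALLOC][8-8 FREE][9-9 ALLOC][10-47 FREE]
Op 5: free(c) -> (freed c); heap: [0-8 FREE][9-9 ALLOC][10-47 FREE]
Free blocks: [9 38] total_free=47 largest=38 -> 100*(47-38)/47 = 900/47 ≈ 19.149 -> rounds to 19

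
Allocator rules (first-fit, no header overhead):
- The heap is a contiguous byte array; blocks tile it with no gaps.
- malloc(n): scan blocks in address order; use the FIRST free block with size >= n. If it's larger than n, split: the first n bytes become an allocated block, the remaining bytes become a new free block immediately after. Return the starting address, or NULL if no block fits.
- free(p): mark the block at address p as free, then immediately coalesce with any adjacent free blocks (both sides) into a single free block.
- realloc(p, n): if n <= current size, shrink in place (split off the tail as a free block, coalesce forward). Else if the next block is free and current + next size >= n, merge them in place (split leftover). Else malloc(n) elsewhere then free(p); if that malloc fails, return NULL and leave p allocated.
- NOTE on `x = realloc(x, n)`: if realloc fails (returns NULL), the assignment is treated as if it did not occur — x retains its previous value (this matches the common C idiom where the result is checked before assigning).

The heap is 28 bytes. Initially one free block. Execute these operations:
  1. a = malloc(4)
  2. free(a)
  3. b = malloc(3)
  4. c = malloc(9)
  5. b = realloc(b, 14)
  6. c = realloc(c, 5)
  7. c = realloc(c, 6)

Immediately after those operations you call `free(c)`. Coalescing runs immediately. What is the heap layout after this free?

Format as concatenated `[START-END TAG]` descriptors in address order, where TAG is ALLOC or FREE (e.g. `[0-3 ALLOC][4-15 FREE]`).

Op 1: a = malloc(4) -> a = 0; heap: [0-3 ALLOC][4-27 FREE]
Op 2: free(a) -> (freed a); heap: [0-27 FREE]
Op 3: b = malloc(3) -> b = 0; heap: [0-2 ALLOC][3-27 FREE]
Op 4: c = malloc(9) -> c = 3; heap: [0-2 ALLOC][3-11 ALLOC][12-27 FREE]
Op 5: b = realloc(b, 14) -> b = 12; heap: [0-2 FREE][3-11 ALLOC][12-25 ALLOC][26-27 FREE]
Op 6: c = realloc(c, 5) -> c = 3; heap: [0-2 FREE][3-7 ALLOC][8-11 FREE][12-25 ALLOC][26-27 FREE]
Op 7: c = realloc(c, 6) -> c = 3; heap: [0-2 FREE][3-8 ALLOC][9-11 FREE][12-25 ALLOC][26-27 FREE]
free(c): c = 3 -> block [3-8 ALLOC]; mark free, coalesce with adjacent free neighbors -> [0-11 FREE][12-25 ALLOC][26-27 FREE]

Answer: [0-11 FREE][12-25 ALLOC][26-27 FREE]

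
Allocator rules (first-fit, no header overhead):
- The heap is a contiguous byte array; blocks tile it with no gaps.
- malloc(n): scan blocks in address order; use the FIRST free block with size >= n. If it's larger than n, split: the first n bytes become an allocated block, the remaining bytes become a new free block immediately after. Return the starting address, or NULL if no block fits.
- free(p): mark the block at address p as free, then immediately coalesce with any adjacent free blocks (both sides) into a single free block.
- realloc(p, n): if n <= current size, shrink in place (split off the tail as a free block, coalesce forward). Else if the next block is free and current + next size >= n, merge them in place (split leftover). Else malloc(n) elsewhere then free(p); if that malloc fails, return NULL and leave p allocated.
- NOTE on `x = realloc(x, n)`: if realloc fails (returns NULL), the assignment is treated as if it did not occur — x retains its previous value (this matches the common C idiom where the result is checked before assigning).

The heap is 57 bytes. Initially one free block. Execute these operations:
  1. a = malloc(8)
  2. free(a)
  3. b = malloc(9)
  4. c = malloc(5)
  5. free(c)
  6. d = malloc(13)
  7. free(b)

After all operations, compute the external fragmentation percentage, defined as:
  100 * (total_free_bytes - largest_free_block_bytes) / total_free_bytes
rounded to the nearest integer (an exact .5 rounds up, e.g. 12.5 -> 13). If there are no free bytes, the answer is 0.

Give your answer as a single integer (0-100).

Op 1: a = malloc(8) -> a = 0; heap: [0-7 ALLOC][8-56 FREE]
Op 2: free(a) -> (freed a); heap: [0-56 FREE]
Op 3: b = malloc(9) -> b = 0; heap: [0-8 ALLOC][9-56 FREE]
Op 4: c = malloc(5) -> c = 9; heap: [0-8 ALLOC][9-13 ALLOC][14-56 FREE]
Op 5: free(c) -> (freed c); heap: [0-8 ALLOC][9-56 FREE]
Op 6: d = malloc(13) -> d = 9; heap: [0-8 ALLOC][9-21 ALLOC][22-56 FREE]
Op 7: free(b) -> (freed b); heap: [0-8 FREE][9-21 ALLOC][22-56 FREE]
Free blocks: [9 35] total_free=44 largest=35 -> 100*(44-35)/44 = 900/44 ≈ 20.455 -> rounds to 20

Answer: 20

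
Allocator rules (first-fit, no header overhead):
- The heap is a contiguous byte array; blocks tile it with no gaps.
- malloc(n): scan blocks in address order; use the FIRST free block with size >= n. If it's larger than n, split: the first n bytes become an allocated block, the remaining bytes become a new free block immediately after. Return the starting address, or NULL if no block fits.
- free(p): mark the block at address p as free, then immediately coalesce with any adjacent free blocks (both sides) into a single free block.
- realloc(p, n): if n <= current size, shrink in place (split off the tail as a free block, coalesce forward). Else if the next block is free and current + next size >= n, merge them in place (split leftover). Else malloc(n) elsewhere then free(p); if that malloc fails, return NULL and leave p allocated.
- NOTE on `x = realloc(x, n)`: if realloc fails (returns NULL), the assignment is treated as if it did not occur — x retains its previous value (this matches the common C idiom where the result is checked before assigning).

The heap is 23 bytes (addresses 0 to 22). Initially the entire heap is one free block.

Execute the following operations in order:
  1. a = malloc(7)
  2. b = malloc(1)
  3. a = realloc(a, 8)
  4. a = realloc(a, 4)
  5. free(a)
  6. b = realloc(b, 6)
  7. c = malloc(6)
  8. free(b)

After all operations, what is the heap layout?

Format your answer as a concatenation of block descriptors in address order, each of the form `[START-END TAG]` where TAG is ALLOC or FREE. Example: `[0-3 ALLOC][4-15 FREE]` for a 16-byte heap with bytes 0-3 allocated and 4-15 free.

Answer: [0-5 ALLOC][6-22 FREE]

Derivation:
Op 1: a = malloc(7) -> a = 0; heap: [0-6 ALLOC][7-22 FREE]
Op 2: b = malloc(1) -> b = 7; heap: [0-6 ALLOC][7-7 ALLOC][8-22 FREE]
Op 3: a = realloc(a, 8) -> a = 8; heap: [0-6 FREE][7-7 ALLOC][8-15 ALLOC][16-22 FREE]
Op 4: a = realloc(a, 4) -> a = 8; heap: [0-6 FREE][7-7 ALLOC][8-11 ALLOC][12-22 FREE]
Op 5: free(a) -> (freed a); heap: [0-6 FREE][7-7 ALLOC][8-22 FREE]
Op 6: b = realloc(b, 6) -> b = 7; heap: [0-6 FREE][7-12 ALLOC][13-22 FREE]
Op 7: c = malloc(6) -> c = 0; heap: [0-5 ALLOC][6-6 FREE][7-12 ALLOC][13-22 FREE]
Op 8: free(b) -> (freed b); heap: [0-5 ALLOC][6-22 FREE]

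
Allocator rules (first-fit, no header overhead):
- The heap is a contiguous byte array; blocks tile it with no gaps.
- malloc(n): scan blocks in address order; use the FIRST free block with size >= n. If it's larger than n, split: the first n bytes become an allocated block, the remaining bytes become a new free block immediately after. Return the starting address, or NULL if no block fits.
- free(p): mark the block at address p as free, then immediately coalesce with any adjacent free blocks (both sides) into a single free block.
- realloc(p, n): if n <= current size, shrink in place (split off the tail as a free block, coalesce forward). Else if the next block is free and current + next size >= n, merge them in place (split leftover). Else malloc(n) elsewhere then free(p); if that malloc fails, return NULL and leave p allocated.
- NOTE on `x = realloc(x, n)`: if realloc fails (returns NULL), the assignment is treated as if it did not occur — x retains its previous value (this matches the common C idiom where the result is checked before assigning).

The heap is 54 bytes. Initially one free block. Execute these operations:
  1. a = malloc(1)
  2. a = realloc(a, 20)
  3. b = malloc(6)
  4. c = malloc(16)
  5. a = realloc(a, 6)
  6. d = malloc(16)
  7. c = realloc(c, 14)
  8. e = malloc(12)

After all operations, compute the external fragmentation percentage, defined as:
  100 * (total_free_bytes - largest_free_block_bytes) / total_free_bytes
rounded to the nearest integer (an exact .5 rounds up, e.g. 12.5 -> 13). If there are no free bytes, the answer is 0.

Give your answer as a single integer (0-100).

Answer: 13

Derivation:
Op 1: a = malloc(1) -> a = 0; heap: [0-0 ALLOC][1-53 FREE]
Op 2: a = realloc(a, 20) -> a = 0; heap: [0-19 ALLOC][20-53 FREE]
Op 3: b = malloc(6) -> b = 20; heap: [0-19 ALLOC][20-25 ALLOC][26-53 FREE]
Op 4: c = malloc(16) -> c = 26; heap: [0-19 ALLOC][20-25 ALLOC][26-41 ALLOC][42-53 FREE]
Op 5: a = realloc(a, 6) -> a = 0; heap: [0-5 ALLOC][6-19 FREE][20-25 ALLOC][26-41 ALLOC][42-53 FREE]
Op 6: d = malloc(16) -> d = NULL; heap: [0-5 ALLOC][6-19 FREE][20-25 ALLOC][26-41 ALLOC][42-53 FREE]
Op 7: c = realloc(c, 14) -> c = 26; heap: [0-5 ALLOC][6-19 FREE][20-25 ALLOC][26-39 ALLOC][40-53 FREE]
Op 8: e = malloc(12) -> e = 6; heap: [0-5 ALLOC][6-17 ALLOC][18-19 FREE][20-25 ALLOC][26-39 ALLOC][40-53 FREE]
Free blocks: [2 14] total_free=16 largest=14 -> 100*(16-14)/16 = 200/16 = 12.5 -> rounds to 13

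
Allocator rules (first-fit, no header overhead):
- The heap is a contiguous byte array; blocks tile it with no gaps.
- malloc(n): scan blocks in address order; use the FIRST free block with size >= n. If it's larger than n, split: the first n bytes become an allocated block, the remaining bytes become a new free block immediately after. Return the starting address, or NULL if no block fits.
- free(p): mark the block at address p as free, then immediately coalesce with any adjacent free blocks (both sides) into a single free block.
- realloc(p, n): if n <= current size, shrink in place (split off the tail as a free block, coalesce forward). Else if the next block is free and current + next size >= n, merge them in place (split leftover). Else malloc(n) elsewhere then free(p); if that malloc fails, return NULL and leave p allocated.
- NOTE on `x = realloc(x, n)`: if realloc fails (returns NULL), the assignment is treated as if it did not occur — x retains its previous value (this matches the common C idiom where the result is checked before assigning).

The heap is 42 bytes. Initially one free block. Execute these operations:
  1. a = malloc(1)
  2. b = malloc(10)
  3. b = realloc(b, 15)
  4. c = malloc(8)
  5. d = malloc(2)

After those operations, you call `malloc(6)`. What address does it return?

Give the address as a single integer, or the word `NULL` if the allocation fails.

Answer: 26

Derivation:
Op 1: a = malloc(1) -> a = 0; heap: [0-0 ALLOC][1-41 FREE]
Op 2: b = malloc(10) -> b = 1; heap: [0-0 ALLOC][1-10 ALLOC][11-41 FREE]
Op 3: b = realloc(b, 15) -> b = 1; heap: [0-0 ALLOC][1-15 ALLOC][16-41 FREE]
Op 4: c = malloc(8) -> c = 16; heap: [0-0 ALLOC][1-15 ALLOC][16-23 ALLOC][24-41 FREE]
Op 5: d = malloc(2) -> d = 24; heap: [0-0 ALLOC][1-15 ALLOC][16-23 ALLOC][24-25 ALLOC][26-41 FREE]
malloc(6): first-fit scan over [0-0 ALLOC][1-15 ALLOC][16-23 ALLOC][24-25 ALLOC][26-41 FREE] -> 26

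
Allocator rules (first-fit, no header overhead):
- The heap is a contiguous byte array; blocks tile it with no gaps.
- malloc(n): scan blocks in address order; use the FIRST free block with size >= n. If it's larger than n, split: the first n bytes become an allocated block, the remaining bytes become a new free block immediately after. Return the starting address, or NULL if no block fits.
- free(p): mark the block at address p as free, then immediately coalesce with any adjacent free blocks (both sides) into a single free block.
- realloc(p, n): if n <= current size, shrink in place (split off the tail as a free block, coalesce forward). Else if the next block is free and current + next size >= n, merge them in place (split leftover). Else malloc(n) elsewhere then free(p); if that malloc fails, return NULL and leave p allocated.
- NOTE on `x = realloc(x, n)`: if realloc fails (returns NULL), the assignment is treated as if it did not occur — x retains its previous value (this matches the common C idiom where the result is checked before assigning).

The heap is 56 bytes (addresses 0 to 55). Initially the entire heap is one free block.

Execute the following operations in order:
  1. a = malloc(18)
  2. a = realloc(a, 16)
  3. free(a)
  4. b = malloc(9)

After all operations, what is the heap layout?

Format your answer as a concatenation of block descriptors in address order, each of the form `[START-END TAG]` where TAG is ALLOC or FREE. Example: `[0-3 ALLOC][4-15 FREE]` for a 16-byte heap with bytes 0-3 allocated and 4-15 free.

Op 1: a = malloc(18) -> a = 0; heap: [0-17 ALLOC][18-55 FREE]
Op 2: a = realloc(a, 16) -> a = 0; heap: [0-15 ALLOC][16-55 FREE]
Op 3: free(a) -> (freed a); heap: [0-55 FREE]
Op 4: b = malloc(9) -> b = 0; heap: [0-8 ALLOC][9-55 FREE]

Answer: [0-8 ALLOC][9-55 FREE]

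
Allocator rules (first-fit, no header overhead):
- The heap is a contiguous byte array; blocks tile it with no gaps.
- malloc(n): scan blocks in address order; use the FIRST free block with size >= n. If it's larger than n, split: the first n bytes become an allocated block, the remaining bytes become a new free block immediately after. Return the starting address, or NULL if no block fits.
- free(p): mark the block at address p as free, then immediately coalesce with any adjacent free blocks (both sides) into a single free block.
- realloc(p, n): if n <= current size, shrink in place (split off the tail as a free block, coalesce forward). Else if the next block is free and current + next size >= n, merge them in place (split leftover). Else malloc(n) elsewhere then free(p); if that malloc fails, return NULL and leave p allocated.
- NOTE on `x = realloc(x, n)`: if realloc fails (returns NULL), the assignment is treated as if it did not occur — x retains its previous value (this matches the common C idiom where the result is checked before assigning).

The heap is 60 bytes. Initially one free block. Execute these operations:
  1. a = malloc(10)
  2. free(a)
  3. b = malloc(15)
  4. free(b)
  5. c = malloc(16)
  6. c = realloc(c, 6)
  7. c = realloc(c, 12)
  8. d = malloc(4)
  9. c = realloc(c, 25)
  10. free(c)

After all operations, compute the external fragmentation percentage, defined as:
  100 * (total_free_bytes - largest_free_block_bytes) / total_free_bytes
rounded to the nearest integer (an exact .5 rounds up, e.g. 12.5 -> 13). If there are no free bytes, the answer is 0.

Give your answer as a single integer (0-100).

Op 1: a = malloc(10) -> a = 0; heap: [0-9 ALLOC][10-59 FREE]
Op 2: free(a) -> (freed a); heap: [0-59 FREE]
Op 3: b = malloc(15) -> b = 0; heap: [0-14 ALLOC][15-59 FREE]
Op 4: free(b) -> (freed b); heap: [0-59 FREE]
Op 5: c = malloc(16) -> c = 0; heap: [0-15 ALLOC][16-59 FREE]
Op 6: c = realloc(c, 6) -> c = 0; heap: [0-5 ALLOC][6-59 FREE]
Op 7: c = realloc(c, 12) -> c = 0; heap: [0-11 ALLOC][12-59 FREE]
Op 8: d = malloc(4) -> d = 12; heap: [0-11 ALLOC][12-15 ALLOC][16-59 FREE]
Op 9: c = realloc(c, 25) -> c = 16; heap: [0-11 FREE][12-15 ALLOC][16-40 ALLOC][41-59 FREE]
Op 10: free(c) -> (freed c); heap: [0-11 FREE][12-15 ALLOC][16-59 FREE]
Free blocks: [12 44] total_free=56 largest=44 -> 100*(56-44)/56 = 1200/56 ≈ 21.429 -> rounds to 21

Answer: 21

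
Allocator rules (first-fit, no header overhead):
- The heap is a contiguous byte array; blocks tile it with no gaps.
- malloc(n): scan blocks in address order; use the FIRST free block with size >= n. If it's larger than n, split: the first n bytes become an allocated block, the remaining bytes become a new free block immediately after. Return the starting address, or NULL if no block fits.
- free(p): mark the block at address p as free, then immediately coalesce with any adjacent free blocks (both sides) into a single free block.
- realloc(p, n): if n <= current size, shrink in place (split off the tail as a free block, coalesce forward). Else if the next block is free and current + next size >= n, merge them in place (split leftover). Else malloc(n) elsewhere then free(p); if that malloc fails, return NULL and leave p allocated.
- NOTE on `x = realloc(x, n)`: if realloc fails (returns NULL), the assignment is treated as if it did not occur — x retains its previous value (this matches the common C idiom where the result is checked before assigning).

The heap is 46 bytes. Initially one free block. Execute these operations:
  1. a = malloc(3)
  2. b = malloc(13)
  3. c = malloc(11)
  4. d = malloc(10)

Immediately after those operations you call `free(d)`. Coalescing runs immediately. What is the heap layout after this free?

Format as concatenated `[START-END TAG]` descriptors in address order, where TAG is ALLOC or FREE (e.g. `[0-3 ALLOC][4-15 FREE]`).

Op 1: a = malloc(3) -> a = 0; heap: [0-2 ALLOC][3-45 FREE]
Op 2: b = malloc(13) -> b = 3; heap: [0-2 ALLOC][3-15 ALLOC][16-45 FREE]
Op 3: c = malloc(11) -> c = 16; heap: [0-2 ALLOC][3-15 ALLOC][16-26 ALLOC][27-45 FREE]
Op 4: d = malloc(10) -> d = 27; heap: [0-2 ALLOC][3-15 ALLOC][16-26 ALLOC][27-36 ALLOC][37-45 FREE]
free(d): d = 27 -> block [27-36 ALLOC]; mark free, coalesce with adjacent free neighbors -> [0-2 ALLOC][3-15 ALLOC][16-26 ALLOC][27-45 FREE]

Answer: [0-2 ALLOC][3-15 ALLOC][16-26 ALLOC][27-45 FREE]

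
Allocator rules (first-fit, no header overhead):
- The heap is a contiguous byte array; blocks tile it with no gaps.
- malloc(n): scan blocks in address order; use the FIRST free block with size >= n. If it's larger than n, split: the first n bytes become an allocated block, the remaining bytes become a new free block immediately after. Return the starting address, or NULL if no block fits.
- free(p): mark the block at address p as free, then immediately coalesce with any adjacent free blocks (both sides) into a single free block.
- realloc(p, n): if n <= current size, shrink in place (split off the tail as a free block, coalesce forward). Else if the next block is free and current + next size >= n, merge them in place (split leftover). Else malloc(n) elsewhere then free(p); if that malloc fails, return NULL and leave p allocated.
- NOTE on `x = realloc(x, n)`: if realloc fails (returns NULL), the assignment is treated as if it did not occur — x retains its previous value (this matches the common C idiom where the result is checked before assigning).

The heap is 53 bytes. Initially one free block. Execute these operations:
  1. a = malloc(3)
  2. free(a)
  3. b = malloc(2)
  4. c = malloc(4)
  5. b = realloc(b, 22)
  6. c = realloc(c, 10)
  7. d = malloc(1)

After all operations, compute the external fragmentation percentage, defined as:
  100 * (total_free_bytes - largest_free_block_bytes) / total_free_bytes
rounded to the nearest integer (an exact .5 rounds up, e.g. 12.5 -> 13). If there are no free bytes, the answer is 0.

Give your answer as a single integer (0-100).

Answer: 25

Derivation:
Op 1: a = malloc(3) -> a = 0; heap: [0-2 ALLOC][3-52 FREE]
Op 2: free(a) -> (freed a); heap: [0-52 FREE]
Op 3: b = malloc(2) -> b = 0; heap: [0-1 ALLOC][2-52 FREE]
Op 4: c = malloc(4) -> c = 2; heap: [0-1 ALLOC][2-5 ALLOC][6-52 FREE]
Op 5: b = realloc(b, 22) -> b = 6; heap: [0-1 FREE][2-5 ALLOC][6-27 ALLOC][28-52 FREE]
Op 6: c = realloc(c, 10) -> c = 28; heap: [0-5 FREE][6-27 ALLOC][28-37 ALLOC][38-52 FREE]
Op 7: d = malloc(1) -> d = 0; heap: [0-0 ALLOC][1-5 FREE][6-27 ALLOC][28-37 ALLOC][38-52 FREE]
Free blocks: [5 15] total_free=20 largest=15 -> 100*(20-15)/20 = 500/20 = 25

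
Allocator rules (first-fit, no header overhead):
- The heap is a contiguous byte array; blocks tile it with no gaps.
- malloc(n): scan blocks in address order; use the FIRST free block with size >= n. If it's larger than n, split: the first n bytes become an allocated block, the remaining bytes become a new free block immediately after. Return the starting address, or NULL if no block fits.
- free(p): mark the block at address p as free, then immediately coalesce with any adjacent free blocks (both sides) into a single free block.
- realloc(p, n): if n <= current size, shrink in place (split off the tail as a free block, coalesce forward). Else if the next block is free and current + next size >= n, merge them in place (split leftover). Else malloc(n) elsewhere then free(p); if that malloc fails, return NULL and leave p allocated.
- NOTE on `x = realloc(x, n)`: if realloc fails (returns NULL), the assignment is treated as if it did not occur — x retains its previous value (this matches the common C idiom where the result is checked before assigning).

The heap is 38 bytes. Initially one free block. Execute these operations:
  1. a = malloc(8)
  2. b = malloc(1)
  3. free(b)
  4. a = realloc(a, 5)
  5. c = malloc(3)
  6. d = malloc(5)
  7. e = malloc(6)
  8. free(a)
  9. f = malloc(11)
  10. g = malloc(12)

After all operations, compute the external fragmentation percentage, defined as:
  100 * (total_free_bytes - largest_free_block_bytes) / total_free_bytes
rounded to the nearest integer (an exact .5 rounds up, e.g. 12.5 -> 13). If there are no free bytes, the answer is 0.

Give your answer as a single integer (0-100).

Op 1: a = malloc(8) -> a = 0; heap: [0-7 ALLOC][8-37 FREE]
Op 2: b = malloc(1) -> b = 8; heap: [0-7 ALLOC][8-8 ALLOC][9-37 FREE]
Op 3: free(b) -> (freed b); heap: [0-7 ALLOC][8-37 FREE]
Op 4: a = realloc(a, 5) -> a = 0; heap: [0-4 ALLOC][5-37 FREE]
Op 5: c = malloc(3) -> c = 5; heap: [0-4 ALLOC][5-7 ALLOC][8-37 FREE]
Op 6: d = malloc(5) -> d = 8; heap: [0-4 ALLOC][5-7 ALLOC][8-12 ALLOC][13-37 FREE]
Op 7: e = malloc(6) -> e = 13; heap: [0-4 ALLOC][5-7 ALLOC][8-12 ALLOC][13-18 ALLOC][19-37 FREE]
Op 8: free(a) -> (freed a); heap: [0-4 FREE][5-7 ALLOC][8-12 ALLOC][13-18 ALLOC][19-37 FREE]
Op 9: f = malloc(11) -> f = 19; heap: [0-4 FREE][5-7 ALLOC][8-12 ALLOC][13-18 ALLOC][19-29 ALLOC][30-37 FREE]
Op 10: g = malloc(12) -> g = NULL; heap: [0-4 FREE][5-7 ALLOC][8-12 ALLOC][13-18 ALLOC][19-29 ALLOC][30-37 FREE]
Free blocks: [5 8] total_free=13 largest=8 -> 100*(13-8)/13 = 500/13 ≈ 38.462 -> rounds to 38

Answer: 38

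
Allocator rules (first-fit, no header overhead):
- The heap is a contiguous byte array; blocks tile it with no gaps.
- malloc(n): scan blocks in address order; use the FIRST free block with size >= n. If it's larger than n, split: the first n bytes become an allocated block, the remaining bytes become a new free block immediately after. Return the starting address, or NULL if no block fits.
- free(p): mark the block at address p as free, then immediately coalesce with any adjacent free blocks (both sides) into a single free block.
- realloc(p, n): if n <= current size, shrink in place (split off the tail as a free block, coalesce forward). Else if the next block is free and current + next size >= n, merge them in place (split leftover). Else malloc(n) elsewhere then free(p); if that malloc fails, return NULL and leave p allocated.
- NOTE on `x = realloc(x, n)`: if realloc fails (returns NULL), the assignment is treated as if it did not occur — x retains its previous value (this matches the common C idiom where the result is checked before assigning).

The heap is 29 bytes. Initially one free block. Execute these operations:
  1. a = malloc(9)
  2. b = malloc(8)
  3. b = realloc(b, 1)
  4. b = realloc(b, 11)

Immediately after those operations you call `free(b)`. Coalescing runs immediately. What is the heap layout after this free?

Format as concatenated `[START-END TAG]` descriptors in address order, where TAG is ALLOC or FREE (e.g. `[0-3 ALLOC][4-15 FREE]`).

Answer: [0-8 ALLOC][9-28 FREE]

Derivation:
Op 1: a = malloc(9) -> a = 0; heap: [0-8 ALLOC][9-28 FREE]
Op 2: b = malloc(8) -> b = 9; heap: [0-8 ALLOC][9-16 ALLOC][17-28 FREE]
Op 3: b = realloc(b, 1) -> b = 9; heap: [0-8 ALLOC][9-9 ALLOC][10-28 FREE]
Op 4: b = realloc(b, 11) -> b = 9; heap: [0-8 ALLOC][9-19 ALLOC][20-28 FREE]
free(b): b = 9 -> block [9-19 ALLOC]; mark free, coalesce with adjacent free neighbors -> [0-8 ALLOC][9-28 FREE]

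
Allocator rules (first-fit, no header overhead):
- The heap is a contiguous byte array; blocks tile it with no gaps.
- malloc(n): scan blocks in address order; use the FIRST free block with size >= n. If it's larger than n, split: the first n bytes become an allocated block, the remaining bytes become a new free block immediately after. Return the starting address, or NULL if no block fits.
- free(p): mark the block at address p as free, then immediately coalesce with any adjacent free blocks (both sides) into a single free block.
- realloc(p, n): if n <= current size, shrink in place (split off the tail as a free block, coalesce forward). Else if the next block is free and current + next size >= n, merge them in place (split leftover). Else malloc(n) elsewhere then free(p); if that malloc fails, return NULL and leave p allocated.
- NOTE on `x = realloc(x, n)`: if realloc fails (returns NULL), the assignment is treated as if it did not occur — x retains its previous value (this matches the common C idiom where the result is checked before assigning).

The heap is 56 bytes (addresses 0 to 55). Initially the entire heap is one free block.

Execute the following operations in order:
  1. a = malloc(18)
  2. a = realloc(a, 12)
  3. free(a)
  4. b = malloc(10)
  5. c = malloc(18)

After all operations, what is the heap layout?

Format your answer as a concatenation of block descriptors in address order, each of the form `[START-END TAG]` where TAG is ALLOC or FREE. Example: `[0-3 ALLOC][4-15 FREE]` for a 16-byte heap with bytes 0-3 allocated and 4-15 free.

Op 1: a = malloc(18) -> a = 0; heap: [0-17 ALLOC][18-55 FREE]
Op 2: a = realloc(a, 12) -> a = 0; heap: [0-11 ALLOC][12-55 FREE]
Op 3: free(a) -> (freed a); heap: [0-55 FREE]
Op 4: b = malloc(10) -> b = 0; heap: [0-9 ALLOC][10-55 FREE]
Op 5: c = malloc(18) -> c = 10; heap: [0-9 ALLOC][10-27 ALLOC][28-55 FREE]

Answer: [0-9 ALLOC][10-27 ALLOC][28-55 FREE]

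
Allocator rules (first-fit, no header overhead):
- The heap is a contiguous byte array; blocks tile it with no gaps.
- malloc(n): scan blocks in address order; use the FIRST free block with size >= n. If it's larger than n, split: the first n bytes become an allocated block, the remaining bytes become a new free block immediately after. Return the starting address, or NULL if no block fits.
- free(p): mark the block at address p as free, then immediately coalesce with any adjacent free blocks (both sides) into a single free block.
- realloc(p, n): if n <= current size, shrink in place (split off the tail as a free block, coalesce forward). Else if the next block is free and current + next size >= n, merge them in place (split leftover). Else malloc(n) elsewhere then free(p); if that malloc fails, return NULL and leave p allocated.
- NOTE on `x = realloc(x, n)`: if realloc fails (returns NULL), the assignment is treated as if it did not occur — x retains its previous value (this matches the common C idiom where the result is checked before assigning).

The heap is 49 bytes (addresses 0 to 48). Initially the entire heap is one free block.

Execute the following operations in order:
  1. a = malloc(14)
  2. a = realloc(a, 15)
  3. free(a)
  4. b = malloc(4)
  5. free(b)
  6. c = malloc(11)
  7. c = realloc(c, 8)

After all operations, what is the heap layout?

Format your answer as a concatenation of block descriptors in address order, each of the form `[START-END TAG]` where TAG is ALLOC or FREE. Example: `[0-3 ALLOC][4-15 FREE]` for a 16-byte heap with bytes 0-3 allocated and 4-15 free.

Op 1: a = malloc(14) -> a = 0; heap: [0-13 ALLOC][14-48 FREE]
Op 2: a = realloc(a, 15) -> a = 0; heap: [0-14 ALLOC][15-48 FREE]
Op 3: free(a) -> (freed a); heap: [0-48 FREE]
Op 4: b = malloc(4) -> b = 0; heap: [0-3 ALLOC][4-48 FREE]
Op 5: free(b) -> (freed b); heap: [0-48 FREE]
Op 6: c = malloc(11) -> c = 0; heap: [0-10 ALLOC][11-48 FREE]
Op 7: c = realloc(c, 8) -> c = 0; heap: [0-7 ALLOC][8-48 FREE]

Answer: [0-7 ALLOC][8-48 FREE]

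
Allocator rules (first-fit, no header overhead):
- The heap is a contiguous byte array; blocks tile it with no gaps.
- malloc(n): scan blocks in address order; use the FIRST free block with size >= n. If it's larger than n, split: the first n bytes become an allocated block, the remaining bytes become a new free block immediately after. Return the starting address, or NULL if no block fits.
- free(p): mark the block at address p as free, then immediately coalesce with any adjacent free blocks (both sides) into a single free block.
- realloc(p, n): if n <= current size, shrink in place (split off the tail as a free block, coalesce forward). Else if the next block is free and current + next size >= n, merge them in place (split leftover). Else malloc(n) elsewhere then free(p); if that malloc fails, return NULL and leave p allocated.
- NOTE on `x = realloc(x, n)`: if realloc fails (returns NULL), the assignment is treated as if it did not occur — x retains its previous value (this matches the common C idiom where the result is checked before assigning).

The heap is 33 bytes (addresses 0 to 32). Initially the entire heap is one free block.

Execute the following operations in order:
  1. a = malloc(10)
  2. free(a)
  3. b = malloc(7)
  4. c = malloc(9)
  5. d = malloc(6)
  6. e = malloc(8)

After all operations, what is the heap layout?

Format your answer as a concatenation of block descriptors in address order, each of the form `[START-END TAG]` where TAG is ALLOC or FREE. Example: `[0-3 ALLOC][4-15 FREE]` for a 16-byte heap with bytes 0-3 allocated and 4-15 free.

Answer: [0-6 ALLOC][7-15 ALLOC][16-21 ALLOC][22-29 ALLOC][30-32 FREE]

Derivation:
Op 1: a = malloc(10) -> a = 0; heap: [0-9 ALLOC][10-32 FREE]
Op 2: free(a) -> (freed a); heap: [0-32 FREE]
Op 3: b = malloc(7) -> b = 0; heap: [0-6 ALLOC][7-32 FREE]
Op 4: c = malloc(9) -> c = 7; heap: [0-6 ALLOC][7-15 ALLOC][16-32 FREE]
Op 5: d = malloc(6) -> d = 16; heap: [0-6 ALLOC][7-15 ALLOC][16-21 ALLOC][22-32 FREE]
Op 6: e = malloc(8) -> e = 22; heap: [0-6 ALLOC][7-15 ALLOC][16-21 ALLOC][22-29 ALLOC][30-32 FREE]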